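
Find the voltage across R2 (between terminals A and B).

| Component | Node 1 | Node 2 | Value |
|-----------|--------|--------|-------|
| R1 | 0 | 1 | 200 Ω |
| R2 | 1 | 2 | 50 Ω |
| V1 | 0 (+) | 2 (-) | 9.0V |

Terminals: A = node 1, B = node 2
R1 and R2 are in series across V1 (node 0 → node 1 → node 2), and the output A–B is taken across R2, so this is a voltage divider.
Series current: I = V1/(R1 + R2) = 9/(200 + 50) = 9/250 = 0.036 A
V_R2 = I × R2 = V1 × R2/(R1 + R2) = 9 × 50/250 = 1.8 V

Final answer: 1.8 V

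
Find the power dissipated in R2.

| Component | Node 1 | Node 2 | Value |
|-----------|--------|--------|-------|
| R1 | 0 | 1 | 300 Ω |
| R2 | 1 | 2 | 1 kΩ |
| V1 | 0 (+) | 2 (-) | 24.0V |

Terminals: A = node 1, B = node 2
Nodal analysis, taking node 2 as the 0 V reference.
Source V1 fixes V_0 = 24 V.
KCL at each unknown node (sum of currents leaving = 0; resistances in Ω):
  Node 1: (V_1 - 24)/300 + (V_1 - 0)/1000 = 0
Collecting terms: 0.004333 × V_1 = 0.08  =>  V_1 = 18.46 V
I_R2 = (V_1 - V_2)/R2 = (18.46 - 0)/1000 = 0.01846 A
P_R2 = I_R2² × R2 = (0.01846)² × 1000 = 0.3408 W

Final answer: 0.3408 W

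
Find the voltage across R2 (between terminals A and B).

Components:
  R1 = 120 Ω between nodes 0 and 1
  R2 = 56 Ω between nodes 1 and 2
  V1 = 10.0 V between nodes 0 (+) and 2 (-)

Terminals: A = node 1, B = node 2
R1 and R2 are in series across V1 (node 0 → node 1 → node 2), and the output A–B is taken across R2, so this is a voltage divider.
Series current: I = V1/(R1 + R2) = 10/(120 + 56) = 10/176 = 0.05682 A
V_R2 = I × R2 = V1 × R2/(R1 + R2) = 10 × 56/176 = 3.182 V

Final answer: 3.182 V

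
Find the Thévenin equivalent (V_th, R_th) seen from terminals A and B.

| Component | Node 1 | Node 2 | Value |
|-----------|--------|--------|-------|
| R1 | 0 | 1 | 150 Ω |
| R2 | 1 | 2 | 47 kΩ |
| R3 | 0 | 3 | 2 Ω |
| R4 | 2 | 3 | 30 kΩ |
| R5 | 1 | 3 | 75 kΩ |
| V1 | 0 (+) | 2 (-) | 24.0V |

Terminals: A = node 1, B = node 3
Step 1 — V_th is the open-circuit voltage V_A - V_B (nothing connected across the terminals).
Nodal analysis, taking node 2 as the 0 V reference.
Source V1 fixes V_0 = 24 V.
KCL at each unknown node (sum of currents leaving = 0; resistances in Ω):
  Node 1: (V_1 - 24)/150 + (V_1 - 0)/47000 + (V_1 - V_3)/75000 = 0
  Node 3: (V_3 - 24)/2 + (V_3 - 0)/30000 + (V_3 - V_1)/75000 = 0
Collecting terms (coefficients in siemens):
  0.006701·V_1 - 0.00001333·V_3 = 0.16
  0.5·V_3 - 0.00001333·V_1 = 12
Determinant D = (0.006701)(0.5) - (-0.00001333)(-0.00001333) = 0.003351
V_1 = [(0.16)(0.5) - (-0.00001333)(12)]/D = 23.92 V
V_3 = [(0.006701)(12) - (0.16)(-0.00001333)]/D = 24 V
V_th = V_1 - V_3 = 23.92 - 24 = -0.0746 V
Step 2 — R_th: zero the source — replace V1 by a short circuit (node 2 merges into node 0) — and find the resistance seen between A (node 1) and B (node 3).
Reduce the network between node 1 (A) and node 3 (B) by series/parallel combination:
  Rp1 = R1 ‖ R2 (parallel, both between nodes 0 and 1) = 1/(1/150 + 1/47000) = 149.5 Ω
  Rp2 = R3 ‖ R4 (parallel, both between nodes 0 and 3) = 1/(1/2 + 1/30000) = 2 Ω
  Rs1 = Rp1 + Rp2 (series, joined only at node 0) = 149.5 + 2 = 151.5 Ω
  Rp3 = R5 ‖ Rs1 (parallel, both between nodes 1 and 3) = 1/(1/75000 + 1/151.5) = 151.2 Ω
R_th = 151.2 Ω

Final answer: V_th = -0.0746 V, R_th = 151.2 Ω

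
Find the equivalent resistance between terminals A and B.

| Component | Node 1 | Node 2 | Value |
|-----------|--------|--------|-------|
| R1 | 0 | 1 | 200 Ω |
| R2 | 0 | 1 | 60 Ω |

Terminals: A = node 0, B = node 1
Reduce the network between node 0 (A) and node 1 (B) by series/parallel combination:
  Rp1 = R1 ‖ R2 (parallel, both between nodes 0 and 1) = 1/(1/200 + 1/60) = 46.15 Ω
R_eq = 46.15 Ω

Final answer: 46.15 Ω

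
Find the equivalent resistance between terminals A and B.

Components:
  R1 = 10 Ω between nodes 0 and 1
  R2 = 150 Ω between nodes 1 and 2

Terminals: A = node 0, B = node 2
Reduce the network between node 0 (A) and node 2 (B) by series/parallel combination:
  Rs1 = R1 + R2 (series, joined only at node 1) = 10 + 150 = 160 Ω
R_eq = 160 Ω

Final answer: 160 Ω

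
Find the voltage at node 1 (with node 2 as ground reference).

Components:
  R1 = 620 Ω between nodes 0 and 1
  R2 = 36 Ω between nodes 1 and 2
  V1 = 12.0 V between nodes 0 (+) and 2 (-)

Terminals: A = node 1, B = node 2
Nodal analysis, taking node 2 as the 0 V reference.
Source V1 fixes V_0 = 12 V.
KCL at each unknown node (sum of currents leaving = 0; resistances in Ω):
  Node 1: (V_1 - 12)/620 + (V_1 - 0)/36 = 0
Collecting terms: 0.02939 × V_1 = 0.01935  =>  V_1 = 0.6585 V
The requested potential is V_1 = 0.6585 V.

Final answer: V_1 = 0.6585 V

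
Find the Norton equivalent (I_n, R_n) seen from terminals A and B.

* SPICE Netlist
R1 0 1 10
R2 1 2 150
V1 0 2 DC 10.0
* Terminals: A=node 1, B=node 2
Find the Thévenin equivalent first; then I_n = V_th/R_th and R_n = R_th.
Step 1 — V_th is the open-circuit voltage V_A - V_B (nothing connected across the terminals).
Nodal analysis, taking node 2 as the 0 V reference.
Source V1 fixes V_0 = 10 V.
KCL at each unknown node (sum of currents leaving = 0; resistances in Ω):
  Node 1: (V_1 - 10)/10 + (V_1 - 0)/150 = 0
Collecting terms: 0.1067 × V_1 = 1  =>  V_1 = 9.375 V
V_th = V_1 - V_2 = 9.375 - 0 = 9.375 V
Step 2 — R_th: zero the source — replace V1 by a short circuit (node 2 merges into node 0) — and find the resistance seen between A (node 1) and B (node 0).
Reduce the network between node 1 (A) and node 0 (B) by series/parallel combination:
  Rp1 = R1 ‖ R2 (parallel, both between nodes 0 and 1) = 1/(1/10 + 1/150) = 9.375 Ω
R_th = 9.375 Ω
I_n = V_th/R_th = 9.375/9.375 = 1 A, and R_n = R_th = 9.375 Ω

Final answer: I_n = 1 A, R_n = 9.375 Ω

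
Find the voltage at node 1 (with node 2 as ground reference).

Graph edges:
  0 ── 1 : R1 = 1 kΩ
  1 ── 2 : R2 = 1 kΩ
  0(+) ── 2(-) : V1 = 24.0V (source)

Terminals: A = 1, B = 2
Nodal analysis, taking node 2 as the 0 V reference.
Source V1 fixes V_0 = 24 V.
KCL at each unknown node (sum of currents leaving = 0; resistances in Ω):
  Node 1: (V_1 - 24)/1000 + (V_1 - 0)/1000 = 0
Collecting terms: 0.002 × V_1 = 0.024  =>  V_1 = 12 V
The requested potential is V_1 = 12 V.

Final answer: V_1 = 12 V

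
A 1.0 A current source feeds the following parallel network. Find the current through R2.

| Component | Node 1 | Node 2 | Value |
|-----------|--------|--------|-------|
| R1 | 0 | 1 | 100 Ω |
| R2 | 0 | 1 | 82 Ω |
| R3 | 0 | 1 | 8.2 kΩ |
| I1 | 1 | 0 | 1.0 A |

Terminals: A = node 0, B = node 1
All resistors sit directly between nodes 0 and 1, so they are in parallel and share one voltage V; the full source current 1 A splits among them.
1/R_par = 1/100 + 1/82 + 1/8200 = 0.02232 S  =>  R_par = 44.81 Ω
V = I × R_par = 1 × 44.81 = 44.81 V
I_R2 = V/R2 = 44.81/82 = 0.5464 A

Final answer: 0.5464 A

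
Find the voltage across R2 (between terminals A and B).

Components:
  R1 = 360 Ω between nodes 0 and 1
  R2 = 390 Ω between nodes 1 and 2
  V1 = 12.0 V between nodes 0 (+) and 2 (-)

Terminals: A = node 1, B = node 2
R1 and R2 are in series across V1 (node 0 → node 1 → node 2), and the output A–B is taken across R2, so this is a voltage divider.
Series current: I = V1/(R1 + R2) = 12/(360 + 390) = 12/750 = 0.016 A
V_R2 = I × R2 = V1 × R2/(R1 + R2) = 12 × 390/750 = 6.24 V

Final answer: 6.24 V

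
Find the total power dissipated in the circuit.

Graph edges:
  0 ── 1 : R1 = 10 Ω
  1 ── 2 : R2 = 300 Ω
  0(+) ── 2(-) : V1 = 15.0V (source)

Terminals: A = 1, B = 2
Nodal analysis, taking node 2 as the 0 V reference.
Source V1 fixes V_0 = 15 V.
KCL at each unknown node (sum of currents leaving = 0; resistances in Ω):
  Node 1: (V_1 - 15)/10 + (V_1 - 0)/300 = 0
Collecting terms: 0.1033 × V_1 = 1.5  =>  V_1 = 14.52 V
Power in each resistor, P = (ΔV)²/R:
  P_R1 = (15 - 14.52)²/10 = 0.02341 W
  P_R2 = (14.52 - 0)²/300 = 0.7024 W
P_total = P_R1 + P_R2 = 0.7258 W

Final answer: 0.7258 W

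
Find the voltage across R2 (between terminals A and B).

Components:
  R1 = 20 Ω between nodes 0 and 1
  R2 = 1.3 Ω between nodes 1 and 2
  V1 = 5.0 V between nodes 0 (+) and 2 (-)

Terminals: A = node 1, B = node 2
R1 and R2 are in series across V1 (node 0 → node 1 → node 2), and the output A–B is taken across R2, so this is a voltage divider.
Series current: I = V1/(R1 + R2) = 5/(20 + 1.3) = 5/21.3 = 0.2347 A
V_R2 = I × R2 = V1 × R2/(R1 + R2) = 5 × 1.3/21.3 = 0.3052 V

Final answer: 0.3052 V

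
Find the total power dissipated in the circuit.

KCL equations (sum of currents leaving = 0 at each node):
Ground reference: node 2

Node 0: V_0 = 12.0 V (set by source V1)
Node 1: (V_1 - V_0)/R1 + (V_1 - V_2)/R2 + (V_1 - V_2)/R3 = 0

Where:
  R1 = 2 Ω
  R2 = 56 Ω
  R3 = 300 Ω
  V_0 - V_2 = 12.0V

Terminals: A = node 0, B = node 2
Nodal analysis, taking node 2 as the 0 V reference.
Source V1 fixes V_0 = 12 V.
KCL at each unknown node (sum of currents leaving = 0; resistances in Ω):
  Node 1: (V_1 - 12)/2 + (V_1 - 0)/56 + (V_1 - 0)/300 = 0
Collecting terms: 0.5212 × V_1 = 6  =>  V_1 = 11.51 V
Power in each resistor, P = (ΔV)²/R:
  P_R1 = (12 - 11.51)²/2 = 0.119 W
  P_R2 = (11.51 - 0)²/56 = 2.367 W
  P_R3 = (11.51 - 0)²/300 = 0.4418 W
P_total = P_R1 + P_R2 + P_R3 = 2.927 W

Final answer: 2.927 W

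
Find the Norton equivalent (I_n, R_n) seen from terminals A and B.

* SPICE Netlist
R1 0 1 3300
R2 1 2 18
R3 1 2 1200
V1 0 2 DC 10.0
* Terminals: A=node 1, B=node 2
Find the Thévenin equivalent first; then I_n = V_th/R_th and R_n = R_th.
Step 1 — V_th is the open-circuit voltage V_A - V_B (nothing connected across the terminals).
Nodal analysis, taking node 2 as the 0 V reference.
Source V1 fixes V_0 = 10 V.
KCL at each unknown node (sum of currents leaving = 0; resistances in Ω):
  Node 1: (V_1 - 10)/3300 + (V_1 - 0)/18 + (V_1 - 0)/1200 = 0
Collecting terms: 0.05669 × V_1 = 0.00303  =>  V_1 = 0.05345 V
V_th = V_1 - V_2 = 0.05345 - 0 = 0.05345 V
Step 2 — R_th: zero the source — replace V1 by a short circuit (node 2 merges into node 0) — and find the resistance seen between A (node 1) and B (node 0).
Reduce the network between node 1 (A) and node 0 (B) by series/parallel combination:
  Rp1 = R1 ‖ R2 ‖ R3 (parallel, all between nodes 0 and 1) = 1/(1/3300 + 1/18 + 1/1200) = 17.64 Ω
R_th = 17.64 Ω
I_n = V_th/R_th = 0.05345/17.64 = 0.00303 A, and R_n = R_th = 17.64 Ω

Final answer: I_n = 0.00303 A, R_n = 17.64 Ω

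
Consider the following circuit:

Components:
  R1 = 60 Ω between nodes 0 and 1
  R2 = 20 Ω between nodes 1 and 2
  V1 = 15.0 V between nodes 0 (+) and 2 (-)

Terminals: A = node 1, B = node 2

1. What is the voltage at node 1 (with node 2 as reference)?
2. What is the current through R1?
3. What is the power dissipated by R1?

Nodal analysis, taking node 2 as the 0 V reference.
Source V1 fixes V_0 = 15 V.
KCL at each unknown node (sum of currents leaving = 0; resistances in Ω):
  Node 1: (V_1 - 15)/60 + (V_1 - 0)/20 = 0
Collecting terms: 0.06667 × V_1 = 0.25  =>  V_1 = 3.75 V
Part 1:
  Read off the nodal solution: V_1 = 3.75 V
Part 2:
  I_R1 = (V_0 - V_1)/R1 = (15 - 3.75)/60 = 0.1875 A
  Magnitude: I_R1 = 0.1875 A
Part 3:
  I_R1 = (V_0 - V_1)/R1 = (15 - 3.75)/60 = 0.1875 A
  P_R1 = I_R1² × R1 = (0.1875)² × 60 = 2.109 W

Final answers:
1. V_1 = 3.75 V
2. I_R1 = 0.1875 A
3. P_R1 = 2.109 W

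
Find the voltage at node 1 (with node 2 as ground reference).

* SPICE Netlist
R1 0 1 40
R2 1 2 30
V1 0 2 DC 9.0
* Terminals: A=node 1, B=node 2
Nodal analysis, taking node 2 as the 0 V reference.
Source V1 fixes V_0 = 9 V.
KCL at each unknown node (sum of currents leaving = 0; resistances in Ω):
  Node 1: (V_1 - 9)/40 + (V_1 - 0)/30 = 0
Collecting terms: 0.05833 × V_1 = 0.225  =>  V_1 = 3.857 V
The requested potential is V_1 = 3.857 V.

Final answer: V_1 = 3.857 V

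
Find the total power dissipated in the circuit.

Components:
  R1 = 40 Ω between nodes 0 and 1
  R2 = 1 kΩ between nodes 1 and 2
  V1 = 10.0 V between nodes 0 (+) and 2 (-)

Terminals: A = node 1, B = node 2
Nodal analysis, taking node 2 as the 0 V reference.
Source V1 fixes V_0 = 10 V.
KCL at each unknown node (sum of currents leaving = 0; resistances in Ω):
  Node 1: (V_1 - 10)/40 + (V_1 - 0)/1000 = 0
Collecting terms: 0.026 × V_1 = 0.25  =>  V_1 = 9.615 V
Power in each resistor, P = (ΔV)²/R:
  P_R1 = (10 - 9.615)²/40 = 0.003698 W
  P_R2 = (9.615 - 0)²/1000 = 0.09246 W
P_total = P_R1 + P_R2 = 0.09615 W

Final answer: 0.09615 W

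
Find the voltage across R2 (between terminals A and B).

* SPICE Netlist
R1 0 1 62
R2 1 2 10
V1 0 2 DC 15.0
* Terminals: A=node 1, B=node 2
R1 and R2 are in series across V1 (node 0 → node 1 → node 2), and the output A–B is taken across R2, so this is a voltage divider.
Series current: I = V1/(R1 + R2) = 15/(62 + 10) = 15/72 = 0.2083 A
V_R2 = I × R2 = V1 × R2/(R1 + R2) = 15 × 10/72 = 2.083 V

Final answer: 2.083 V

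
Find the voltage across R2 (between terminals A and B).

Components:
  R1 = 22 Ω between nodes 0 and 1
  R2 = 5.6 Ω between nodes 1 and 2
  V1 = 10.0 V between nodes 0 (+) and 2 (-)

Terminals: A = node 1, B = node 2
R1 and R2 are in series across V1 (node 0 → node 1 → node 2), and the output A–B is taken across R2, so this is a voltage divider.
Series current: I = V1/(R1 + R2) = 10/(22 + 5.6) = 10/27.6 = 0.3623 A
V_R2 = I × R2 = V1 × R2/(R1 + R2) = 10 × 5.6/27.6 = 2.029 V

Final answer: 2.029 V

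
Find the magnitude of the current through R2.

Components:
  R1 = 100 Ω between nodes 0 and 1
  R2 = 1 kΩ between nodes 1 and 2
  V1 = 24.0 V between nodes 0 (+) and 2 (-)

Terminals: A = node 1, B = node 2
Nodal analysis, taking node 2 as the 0 V reference.
Source V1 fixes V_0 = 24 V.
KCL at each unknown node (sum of currents leaving = 0; resistances in Ω):
  Node 1: (V_1 - 24)/100 + (V_1 - 0)/1000 = 0
Collecting terms: 0.011 × V_1 = 0.24  =>  V_1 = 21.82 V
I_R2 = (V_1 - V_2)/R2 = (21.82 - 0)/1000 = 0.02182 A
|I_R2| = 0.02182 A

Final answer: |I_R2| = 0.02182 A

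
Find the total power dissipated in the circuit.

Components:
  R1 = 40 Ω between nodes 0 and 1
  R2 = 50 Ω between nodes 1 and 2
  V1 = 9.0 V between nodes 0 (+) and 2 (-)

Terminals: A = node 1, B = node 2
Nodal analysis, taking node 2 as the 0 V reference.
Source V1 fixes V_0 = 9 V.
KCL at each unknown node (sum of currents leaving = 0; resistances in Ω):
  Node 1: (V_1 - 9)/40 + (V_1 - 0)/50 = 0
Collecting terms: 0.045 × V_1 = 0.225  =>  V_1 = 5 V
Power in each resistor, P = (ΔV)²/R:
  P_R1 = (9 - 5)²/40 = 0.4 W
  P_R2 = (5 - 0)²/50 = 0.5 W
P_total = P_R1 + P_R2 = 0.9 W

Final answer: 0.9 W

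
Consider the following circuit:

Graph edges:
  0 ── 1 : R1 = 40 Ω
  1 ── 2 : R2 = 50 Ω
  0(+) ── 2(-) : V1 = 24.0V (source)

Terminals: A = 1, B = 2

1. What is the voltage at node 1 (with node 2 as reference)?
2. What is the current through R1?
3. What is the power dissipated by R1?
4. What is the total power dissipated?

Nodal analysis, taking node 2 as the 0 V reference.
Source V1 fixes V_0 = 24 V.
KCL at each unknown node (sum of currents leaving = 0; resistances in Ω):
  Node 1: (V_1 - 24)/40 + (V_1 - 0)/50 = 0
Collecting terms: 0.045 × V_1 = 0.6  =>  V_1 = 13.33 V
Part 1:
  Read off the nodal solution: V_1 = 13.33 V
Part 2:
  I_R1 = (V_0 - V_1)/R1 = (24 - 13.33)/40 = 0.2667 A
  Magnitude: I_R1 = 0.2667 A
Part 3:
  I_R1 = (V_0 - V_1)/R1 = (24 - 13.33)/40 = 0.2667 A
  P_R1 = I_R1² × R1 = (0.2667)² × 40 = 2.844 W
Part 4:
  Power in each resistor, P = (ΔV)²/R:
    P_R1 = (24 - 13.33)²/40 = 2.844 W
    P_R2 = (13.33 - 0)²/50 = 3.556 W
  P_total = P_R1 + P_R2 = 6.4 W

Final answers:
1. V_1 = 13.33 V
2. I_R1 = 0.2667 A
3. P_R1 = 2.844 W
4. P_total = 6.4 W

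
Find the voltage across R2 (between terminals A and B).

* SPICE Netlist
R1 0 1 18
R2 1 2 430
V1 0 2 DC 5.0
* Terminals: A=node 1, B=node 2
R1 and R2 are in series across V1 (node 0 → node 1 → node 2), and the output A–B is taken across R2, so this is a voltage divider.
Series current: I = V1/(R1 + R2) = 5/(18 + 430) = 5/448 = 0.01116 A
V_R2 = I × R2 = V1 × R2/(R1 + R2) = 5 × 430/448 = 4.799 V

Final answer: 4.799 V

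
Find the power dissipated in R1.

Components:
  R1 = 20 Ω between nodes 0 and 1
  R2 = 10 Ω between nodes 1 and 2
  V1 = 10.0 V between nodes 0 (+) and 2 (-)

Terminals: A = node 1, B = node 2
Nodal analysis, taking node 2 as the 0 V reference.
Source V1 fixes V_0 = 10 V.
KCL at each unknown node (sum of currents leaving = 0; resistances in Ω):
  Node 1: (V_1 - 10)/20 + (V_1 - 0)/10 = 0
Collecting terms: 0.15 × V_1 = 0.5  =>  V_1 = 3.333 V
I_R1 = (V_0 - V_1)/R1 = (10 - 3.333)/20 = 0.3333 A
P_R1 = I_R1² × R1 = (0.3333)² × 20 = 2.222 W

Final answer: 2.222 W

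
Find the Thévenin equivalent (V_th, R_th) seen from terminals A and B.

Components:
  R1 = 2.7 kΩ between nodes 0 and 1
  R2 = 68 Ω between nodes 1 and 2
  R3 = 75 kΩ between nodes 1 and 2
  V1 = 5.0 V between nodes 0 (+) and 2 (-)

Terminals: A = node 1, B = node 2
Step 1 — V_th is the open-circuit voltage V_A - V_B (nothing connected across the terminals).
Nodal analysis, taking node 2 as the 0 V reference.
Source V1 fixes V_0 = 5 V.
KCL at each unknown node (sum of currents leaving = 0; resistances in Ω):
  Node 1: (V_1 - 5)/2700 + (V_1 - 0)/68 + (V_1 - 0)/75000 = 0
Collecting terms: 0.01509 × V_1 = 0.001852  =>  V_1 = 0.1227 V
V_th = V_1 - V_2 = 0.1227 - 0 = 0.1227 V
Step 2 — R_th: zero the source — replace V1 by a short circuit (node 2 merges into node 0) — and find the resistance seen between A (node 1) and B (node 0).
Reduce the network between node 1 (A) and node 0 (B) by series/parallel combination:
  Rp1 = R1 ‖ R2 ‖ R3 (parallel, all between nodes 0 and 1) = 1/(1/2700 + 1/68 + 1/75000) = 66.27 Ω
R_th = 66.27 Ω

Final answer: V_th = 0.1227 V, R_th = 66.27 Ω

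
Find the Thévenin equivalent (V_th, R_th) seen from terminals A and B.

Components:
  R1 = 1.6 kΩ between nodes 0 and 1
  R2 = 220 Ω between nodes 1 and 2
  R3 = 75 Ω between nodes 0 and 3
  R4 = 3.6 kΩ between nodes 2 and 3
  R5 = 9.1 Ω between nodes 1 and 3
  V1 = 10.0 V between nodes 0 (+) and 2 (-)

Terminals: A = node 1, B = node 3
Step 1 — V_th is the open-circuit voltage V_A - V_B (nothing connected across the terminals).
Nodal analysis, taking node 2 as the 0 V reference.
Source V1 fixes V_0 = 10 V.
KCL at each unknown node (sum of currents leaving = 0; resistances in Ω):
  Node 1: (V_1 - 10)/1600 + (V_1 - 0)/220 + (V_1 - V_3)/9.1 = 0
  Node 3: (V_3 - 10)/75 + (V_3 - 0)/3600 + (V_3 - V_1)/9.1 = 0
Collecting terms (coefficients in siemens):
  0.1151·V_1 - 0.1099·V_3 = 0.00625
  0.1235·V_3 - 0.1099·V_1 = 0.1333
Determinant D = (0.1151)(0.1235) - (-0.1099)(-0.1099) = 0.002134
V_1 = [(0.00625)(0.1235) - (-0.1099)(0.1333)]/D = 7.227 V
V_3 = [(0.1151)(0.1333) - (0.00625)(-0.1099)]/D = 7.51 V
V_th = V_1 - V_3 = 7.227 - 7.51 = -0.2832 V
Step 2 — R_th: zero the source — replace V1 by a short circuit (node 2 merges into node 0) — and find the resistance seen between A (node 1) and B (node 3).
Reduce the network between node 1 (A) and node 3 (B) by series/parallel combination:
  Rp1 = R1 ‖ R2 (parallel, both between nodes 0 and 1) = 1/(1/1600 + 1/220) = 193.4 Ω
  Rp2 = R3 ‖ R4 (parallel, both between nodes 0 and 3) = 1/(1/75 + 1/3600) = 73.47 Ω
  Rs1 = Rp1 + Rp2 (series, joined only at node 0) = 193.4 + 73.47 = 266.9 Ω
  Rp3 = R5 ‖ Rs1 (parallel, both between nodes 1 and 3) = 1/(1/9.1 + 1/266.9) = 8.8 Ω
R_th = 8.8 Ω

Final answer: V_th = -0.2832 V, R_th = 8.8 Ω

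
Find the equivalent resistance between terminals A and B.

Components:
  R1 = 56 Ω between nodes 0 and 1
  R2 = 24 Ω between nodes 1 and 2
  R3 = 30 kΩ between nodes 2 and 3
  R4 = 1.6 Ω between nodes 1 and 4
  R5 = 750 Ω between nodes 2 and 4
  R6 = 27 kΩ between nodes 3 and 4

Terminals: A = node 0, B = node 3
The network is not a plain series/parallel combination. Inject a 1 A test current into terminal A (node 0) and return it from terminal B (node 3); then R_eq = V_A / (1 A).
Nodal analysis, taking node 3 as the 0 V reference.
Current source I_test pushes 1 A into node 0 and draws it out of node 3.
KCL at each unknown node (sum of currents leaving = 0; resistances in Ω):
  Node 0: (V_0 - V_1)/56 - 1 = 0
  Node 1: (V_1 - V_0)/56 + (V_1 - V_2)/24 + (V_1 - V_4)/1.6 = 0
  Node 2: (V_2 - V_1)/24 + (V_2 - 0)/30000 + (V_2 - V_4)/750 = 0
  Node 4: (V_4 - V_1)/1.6 + (V_4 - V_2)/750 + (V_4 - 0)/27000 = 0
Collecting terms (coefficients in siemens):
  0.01786·V_0 - 0.01786·V_1 = 1
  0.6845·V_1 - 0.01786·V_0 - 0.04167·V_2 - 0.625·V_4 = 0
  0.04303·V_2 - 0.04167·V_1 - 0.001333·V_4 = 0
  0.6264·V_4 - 0.625·V_1 - 0.001333·V_2 = 0
Solving these 4 simultaneous equations (Gaussian elimination) gives:
  V_0 = 14270 V, V_1 = 14220 V, V_2 = 14210 V, V_4 = 14220 V
R_eq = V_0 / 1 A = 14270 Ω = 14.27 kΩ

Final answer: 14.27 kΩ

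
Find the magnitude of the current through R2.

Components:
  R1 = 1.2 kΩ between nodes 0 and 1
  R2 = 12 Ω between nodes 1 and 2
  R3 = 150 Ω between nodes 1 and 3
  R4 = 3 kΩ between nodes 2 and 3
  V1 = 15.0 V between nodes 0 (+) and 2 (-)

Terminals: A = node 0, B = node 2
Nodal analysis, taking node 2 as the 0 V reference.
Source V1 fixes V_0 = 15 V.
KCL at each unknown node (sum of currents leaving = 0; resistances in Ω):
  Node 1: (V_1 - 15)/1200 + (V_1 - 0)/12 + (V_1 - V_3)/150 = 0
  Node 3: (V_3 - V_1)/150 + (V_3 - 0)/3000 = 0
Collecting terms (coefficients in siemens):
  0.09083·V_1 - 0.006667·V_3 = 0.0125
  0.007·V_3 - 0.006667·V_1 = 0
Determinant D = (0.09083)(0.007) - (-0.006667)(-0.006667) = 0.0005914
V_1 = [(0.0125)(0.007) - (-0.006667)(0)]/D = 0.148 V
V_3 = [(0.09083)(0) - (0.0125)(-0.006667)]/D = 0.1409 V
I_R2 = (V_1 - V_2)/R2 = (0.148 - 0)/12 = 0.01233 A
|I_R2| = 0.01233 A

Final answer: |I_R2| = 0.01233 A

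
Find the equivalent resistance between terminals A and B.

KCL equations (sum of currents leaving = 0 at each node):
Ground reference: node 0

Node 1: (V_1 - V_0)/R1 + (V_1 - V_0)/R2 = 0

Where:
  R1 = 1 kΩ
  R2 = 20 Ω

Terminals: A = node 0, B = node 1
Reduce the network between node 0 (A) and node 1 (B) by series/parallel combination:
  Rp1 = R1 ‖ R2 (parallel, both between nodes 0 and 1) = 1/(1/1000 + 1/20) = 19.61 Ω
R_eq = 19.61 Ω

Final answer: 19.61 Ω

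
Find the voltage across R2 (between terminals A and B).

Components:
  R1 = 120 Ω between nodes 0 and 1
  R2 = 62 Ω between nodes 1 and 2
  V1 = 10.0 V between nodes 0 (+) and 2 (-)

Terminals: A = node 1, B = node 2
R1 and R2 are in series across V1 (node 0 → node 1 → node 2), and the output A–B is taken across R2, so this is a voltage divider.
Series current: I = V1/(R1 + R2) = 10/(120 + 62) = 10/182 = 0.05495 A
V_R2 = I × R2 = V1 × R2/(R1 + R2) = 10 × 62/182 = 3.407 V

Final answer: 3.407 V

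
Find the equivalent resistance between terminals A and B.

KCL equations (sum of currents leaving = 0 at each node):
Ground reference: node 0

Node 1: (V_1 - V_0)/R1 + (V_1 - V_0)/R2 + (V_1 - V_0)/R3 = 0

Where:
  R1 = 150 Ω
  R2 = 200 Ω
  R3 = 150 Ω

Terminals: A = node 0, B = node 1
Reduce the network between node 0 (A) and node 1 (B) by series/parallel combination:
  Rp1 = R1 ‖ R2 ‖ R3 (parallel, all between nodes 0 and 1) = 1/(1/150 + 1/200 + 1/150) = 54.55 Ω
R_eq = 54.55 Ω

Final answer: 54.55 Ω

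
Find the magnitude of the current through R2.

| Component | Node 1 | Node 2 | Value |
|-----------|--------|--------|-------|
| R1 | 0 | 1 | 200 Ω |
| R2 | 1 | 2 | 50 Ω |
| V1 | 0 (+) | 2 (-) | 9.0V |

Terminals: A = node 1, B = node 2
Nodal analysis, taking node 2 as the 0 V reference.
Source V1 fixes V_0 = 9 V.
KCL at each unknown node (sum of currents leaving = 0; resistances in Ω):
  Node 1: (V_1 - 9)/200 + (V_1 - 0)/50 = 0
Collecting terms: 0.025 × V_1 = 0.045  =>  V_1 = 1.8 V
I_R2 = (V_1 - V_2)/R2 = (1.8 - 0)/50 = 0.036 A
|I_R2| = 0.036 A

Final answer: |I_R2| = 0.036 A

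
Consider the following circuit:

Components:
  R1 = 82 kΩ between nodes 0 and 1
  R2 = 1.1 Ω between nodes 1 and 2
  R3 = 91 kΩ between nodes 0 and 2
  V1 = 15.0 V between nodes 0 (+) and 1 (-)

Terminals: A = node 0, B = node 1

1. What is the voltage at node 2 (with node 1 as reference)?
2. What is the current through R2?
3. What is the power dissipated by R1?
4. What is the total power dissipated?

Nodal analysis, taking node 1 as the 0 V reference.
Source V1 fixes V_0 = 15 V.
KCL at each unknown node (sum of currents leaving = 0; resistances in Ω):
  Node 2: (V_2 - 0)/1.1 + (V_2 - 15)/91000 = 0
Collecting terms: 0.9091 × V_2 = 0.0001648  =>  V_2 = 0.0001813 V
Part 1:
  Read off the nodal solution: V_2 = 0.0001813 V
Part 2:
  I_R2 = (V_1 - V_2)/R2 = (0 - 0.0001813)/1.1 = -0.0001648 A
  Magnitude: I_R2 = 0.0001648 A
Part 3:
  I_R1 = (V_0 - V_1)/R1 = (15 - 0)/82000 = 0.0001829 A
  P_R1 = I_R1² × R1 = (0.0001829)² × 82000 = 0.002744 W
Part 4:
  Power in each resistor, P = (ΔV)²/R:
    P_R1 = (15 - 0)²/82000 = 0.002744 W
    P_R2 = (0 - 0.0001813)²/1.1 = 0.00000002989 W
    P_R3 = (15 - 0.0001813)²/91000 = 0.002472 W
  P_total = P_R1 + P_R2 + P_R3 = 0.005216 W

Final answers:
1. V_2 = 0.0001813 V
2. I_R2 = 0.0001648 A
3. P_R1 = 0.002744 W
4. P_total = 0.005216 W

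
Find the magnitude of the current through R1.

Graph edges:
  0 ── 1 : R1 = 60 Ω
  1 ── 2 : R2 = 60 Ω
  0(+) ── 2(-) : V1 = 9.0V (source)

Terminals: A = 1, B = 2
Nodal analysis, taking node 2 as the 0 V reference.
Source V1 fixes V_0 = 9 V.
KCL at each unknown node (sum of currents leaving = 0; resistances in Ω):
  Node 1: (V_1 - 9)/60 + (V_1 - 0)/60 = 0
Collecting terms: 0.03333 × V_1 = 0.15  =>  V_1 = 4.5 V
I_R1 = (V_0 - V_1)/R1 = (9 - 4.5)/60 = 0.075 A
|I_R1| = 0.075 A

Final answer: |I_R1| = 0.075 A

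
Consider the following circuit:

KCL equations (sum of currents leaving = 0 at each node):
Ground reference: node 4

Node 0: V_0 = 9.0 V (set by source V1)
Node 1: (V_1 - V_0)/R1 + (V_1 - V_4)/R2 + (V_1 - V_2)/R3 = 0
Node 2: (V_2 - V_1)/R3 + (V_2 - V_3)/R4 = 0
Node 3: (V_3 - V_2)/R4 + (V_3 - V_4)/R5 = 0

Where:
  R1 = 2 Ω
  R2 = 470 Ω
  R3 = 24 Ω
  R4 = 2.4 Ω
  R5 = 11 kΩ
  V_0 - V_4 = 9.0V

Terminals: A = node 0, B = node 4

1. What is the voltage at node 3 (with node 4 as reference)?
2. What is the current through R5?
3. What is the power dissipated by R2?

Nodal analysis, taking node 4 as the 0 V reference.
Source V1 fixes V_0 = 9 V.
KCL at each unknown node (sum of currents leaving = 0; resistances in Ω):
  Node 1: (V_1 - 9)/2 + (V_1 - 0)/470 + (V_1 - V_2)/24 = 0
  Node 2: (V_2 - V_1)/24 + (V_2 - V_3)/2.4 = 0
  Node 3: (V_3 - V_2)/2.4 + (V_3 - 0)/11000 = 0
Collecting terms (coefficients in siemens):
  0.5438·V_1 - 0.04167·V_2 = 4.5
  0.4583·V_2 - 0.04167·V_1 - 0.4167·V_3 = 0
  0.4168·V_3 - 0.4167·V_2 = 0
Solving these 3 simultaneous equations (Gaussian elimination) gives:
  V_1 = 8.96 V, V_2 = 8.941 V, V_3 = 8.939 V
Part 1:
  Read off the nodal solution: V_3 = 8.939 V
Part 2:
  I_R5 = (V_3 - V_4)/R5 = (8.939 - 0)/11000 = 0.0008126 A
  Magnitude: I_R5 = 0.0008126 A
Part 3:
  I_R2 = (V_1 - V_4)/R2 = (8.96 - 0)/470 = 0.01906 A
  P_R2 = I_R2² × R2 = (0.01906)² × 470 = 0.1708 W

Final answers:
1. V_3 = 8.939 V
2. I_R5 = 0.0008126 A
3. P_R2 = 0.1708 W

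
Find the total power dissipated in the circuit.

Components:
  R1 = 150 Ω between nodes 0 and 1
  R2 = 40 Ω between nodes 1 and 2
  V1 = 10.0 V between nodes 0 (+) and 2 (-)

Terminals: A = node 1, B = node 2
Nodal analysis, taking node 2 as the 0 V reference.
Source V1 fixes V_0 = 10 V.
KCL at each unknown node (sum of currents leaving = 0; resistances in Ω):
  Node 1: (V_1 - 10)/150 + (V_1 - 0)/40 = 0
Collecting terms: 0.03167 × V_1 = 0.06667  =>  V_1 = 2.105 V
Power in each resistor, P = (ΔV)²/R:
  P_R1 = (10 - 2.105)²/150 = 0.4155 W
  P_R2 = (2.105 - 0)²/40 = 0.1108 W
P_total = P_R1 + P_R2 = 0.5263 W

Final answer: 0.5263 W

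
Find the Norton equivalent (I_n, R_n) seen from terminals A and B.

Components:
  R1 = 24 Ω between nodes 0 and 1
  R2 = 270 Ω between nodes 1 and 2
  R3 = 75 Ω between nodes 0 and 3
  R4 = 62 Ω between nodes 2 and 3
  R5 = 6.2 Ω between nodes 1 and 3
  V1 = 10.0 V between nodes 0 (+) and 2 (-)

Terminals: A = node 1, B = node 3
Find the Thévenin equivalent first; then I_n = V_th/R_th and R_n = R_th.
Step 1 — V_th is the open-circuit voltage V_A - V_B (nothing connected across the terminals).
Nodal analysis, taking node 2 as the 0 V reference.
Source V1 fixes V_0 = 10 V.
KCL at each unknown node (sum of currents leaving = 0; resistances in Ω):
  Node 1: (V_1 - 10)/24 + (V_1 - 0)/270 + (V_1 - V_3)/6.2 = 0
  Node 3: (V_3 - 10)/75 + (V_3 - 0)/62 + (V_3 - V_1)/6.2 = 0
Collecting terms (coefficients in siemens):
  0.2067·V_1 - 0.1613·V_3 = 0.4167
  0.1908·V_3 - 0.1613·V_1 = 0.1333
Determinant D = (0.2067)(0.1908) - (-0.1613)(-0.1613) = 0.01341
V_1 = [(0.4167)(0.1908) - (-0.1613)(0.1333)]/D = 7.533 V
V_3 = [(0.2067)(0.1333) - (0.4167)(-0.1613)]/D = 7.068 V
V_th = V_1 - V_3 = 7.533 - 7.068 = 0.4644 V
Step 2 — R_th: zero the source — replace V1 by a short circuit (node 2 merges into node 0) — and find the resistance seen between A (node 1) and B (node 3).
Reduce the network between node 1 (A) and node 3 (B) by series/parallel combination:
  Rp1 = R1 ‖ R2 (parallel, both between nodes 0 and 1) = 1/(1/24 + 1/270) = 22.04 Ω
  Rp2 = R3 ‖ R4 (parallel, both between nodes 0 and 3) = 1/(1/75 + 1/62) = 33.94 Ω
  Rs1 = Rp1 + Rp2 (series, joined only at node 0) = 22.04 + 33.94 = 55.98 Ω
  Rp3 = R5 ‖ Rs1 (parallel, both between nodes 1 and 3) = 1/(1/6.2 + 1/55.98) = 5.582 Ω
R_th = 5.582 Ω
I_n = V_th/R_th = 0.4644/5.582 = 0.08321 A, and R_n = R_th = 5.582 Ω

Final answer: I_n = 0.08321 A, R_n = 5.582 Ω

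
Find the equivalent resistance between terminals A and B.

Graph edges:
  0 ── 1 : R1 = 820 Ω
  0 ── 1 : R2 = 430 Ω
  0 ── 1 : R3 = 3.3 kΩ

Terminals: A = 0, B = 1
Reduce the network between node 0 (A) and node 1 (B) by series/parallel combination:
  Rp1 = R1 ‖ R2 ‖ R3 (parallel, all between nodes 0 and 1) = 1/(1/820 + 1/430 + 1/3300) = 259.9 Ω
R_eq = 259.9 Ω

Final answer: 259.9 Ω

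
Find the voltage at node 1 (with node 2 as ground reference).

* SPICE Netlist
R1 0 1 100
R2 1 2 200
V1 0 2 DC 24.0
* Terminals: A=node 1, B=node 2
Nodal analysis, taking node 2 as the 0 V reference.
Source V1 fixes V_0 = 24 V.
KCL at each unknown node (sum of currents leaving = 0; resistances in Ω):
  Node 1: (V_1 - 24)/100 + (V_1 - 0)/200 = 0
Collecting terms: 0.015 × V_1 = 0.24  =>  V_1 = 16 V
The requested potential is V_1 = 16 V.

Final answer: V_1 = 16 V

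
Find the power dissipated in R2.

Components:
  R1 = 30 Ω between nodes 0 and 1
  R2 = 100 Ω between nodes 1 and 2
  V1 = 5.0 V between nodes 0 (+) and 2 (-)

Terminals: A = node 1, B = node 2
Nodal analysis, taking node 2 as the 0 V reference.
Source V1 fixes V_0 = 5 V.
KCL at each unknown node (sum of currents leaving = 0; resistances in Ω):
  Node 1: (V_1 - 5)/30 + (V_1 - 0)/100 = 0
Collecting terms: 0.04333 × V_1 = 0.1667  =>  V_1 = 3.846 V
I_R2 = (V_1 - V_2)/R2 = (3.846 - 0)/100 = 0.03846 A
P_R2 = I_R2² × R2 = (0.03846)² × 100 = 0.1479 W

Final answer: 0.1479 W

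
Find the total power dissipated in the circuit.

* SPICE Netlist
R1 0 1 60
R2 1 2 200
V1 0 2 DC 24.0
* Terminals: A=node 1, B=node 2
Nodal analysis, taking node 2 as the 0 V reference.
Source V1 fixes V_0 = 24 V.
KCL at each unknown node (sum of currents leaving = 0; resistances in Ω):
  Node 1: (V_1 - 24)/60 + (V_1 - 0)/200 = 0
Collecting terms: 0.02167 × V_1 = 0.4  =>  V_1 = 18.46 V
Power in each resistor, P = (ΔV)²/R:
  P_R1 = (24 - 18.46)²/60 = 0.5112 W
  P_R2 = (18.46 - 0)²/200 = 1.704 W
P_total = P_R1 + P_R2 = 2.215 W

Final answer: 2.215 W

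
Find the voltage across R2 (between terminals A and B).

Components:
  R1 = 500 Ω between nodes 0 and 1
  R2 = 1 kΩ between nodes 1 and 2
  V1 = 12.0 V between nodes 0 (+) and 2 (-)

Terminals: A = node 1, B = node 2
R1 and R2 are in series across V1 (node 0 → node 1 → node 2), and the output A–B is taken across R2, so this is a voltage divider.
Series current: I = V1/(R1 + R2) = 12/(500 + 1000) = 12/1500 = 0.008 A
V_R2 = I × R2 = V1 × R2/(R1 + R2) = 12 × 1000/1500 = 8 V

Final answer: 8 V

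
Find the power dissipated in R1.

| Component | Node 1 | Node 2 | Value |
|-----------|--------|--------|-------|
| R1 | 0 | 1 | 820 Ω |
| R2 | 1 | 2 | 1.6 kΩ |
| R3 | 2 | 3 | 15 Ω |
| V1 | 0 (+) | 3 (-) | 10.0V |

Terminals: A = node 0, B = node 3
Nodal analysis, taking node 3 as the 0 V reference.
Source V1 fixes V_0 = 10 V.
KCL at each unknown node (sum of currents leaving = 0; resistances in Ω):
  Node 1: (V_1 - 10)/820 + (V_1 - V_2)/1600 = 0
  Node 2: (V_2 - V_1)/1600 + (V_2 - 0)/15 = 0
Collecting terms (coefficients in siemens):
  0.001845·V_1 - 0.000625·V_2 = 0.0122
  0.06729·V_2 - 0.000625·V_1 = 0
Determinant D = (0.001845)(0.06729) - (-0.000625)(-0.000625) = 0.0001237
V_1 = [(0.0122)(0.06729) - (-0.000625)(0)]/D = 6.632 V
V_2 = [(0.001845)(0) - (0.0122)(-0.000625)]/D = 0.0616 V
I_R1 = (V_0 - V_1)/R1 = (10 - 6.632)/820 = 0.004107 A
P_R1 = I_R1² × R1 = (0.004107)² × 820 = 0.01383 W

Final answer: 0.01383 W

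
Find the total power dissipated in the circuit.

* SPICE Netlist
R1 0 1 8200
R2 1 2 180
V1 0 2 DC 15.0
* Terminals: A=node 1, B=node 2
Nodal analysis, taking node 2 as the 0 V reference.
Source V1 fixes V_0 = 15 V.
KCL at each unknown node (sum of currents leaving = 0; resistances in Ω):
  Node 1: (V_1 - 15)/8200 + (V_1 - 0)/180 = 0
Collecting terms: 0.005678 × V_1 = 0.001829  =>  V_1 = 0.3222 V
Power in each resistor, P = (ΔV)²/R:
  P_R1 = (15 - 0.3222)²/8200 = 0.02627 W
  P_R2 = (0.3222 - 0)²/180 = 0.0005767 W
P_total = P_R1 + P_R2 = 0.02685 W

Final answer: 0.02685 W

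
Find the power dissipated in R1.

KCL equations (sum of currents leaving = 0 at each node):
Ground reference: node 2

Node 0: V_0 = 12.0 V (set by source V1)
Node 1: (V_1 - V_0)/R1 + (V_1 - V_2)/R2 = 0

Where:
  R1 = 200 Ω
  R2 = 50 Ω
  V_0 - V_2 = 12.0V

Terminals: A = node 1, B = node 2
Nodal analysis, taking node 2 as the 0 V reference.
Source V1 fixes V_0 = 12 V.
KCL at each unknown node (sum of currents leaving = 0; resistances in Ω):
  Node 1: (V_1 - 12)/200 + (V_1 - 0)/50 = 0
Collecting terms: 0.025 × V_1 = 0.06  =>  V_1 = 2.4 V
I_R1 = (V_0 - V_1)/R1 = (12 - 2.4)/200 = 0.048 A
P_R1 = I_R1² × R1 = (0.048)² × 200 = 0.4608 W

Final answer: 0.4608 W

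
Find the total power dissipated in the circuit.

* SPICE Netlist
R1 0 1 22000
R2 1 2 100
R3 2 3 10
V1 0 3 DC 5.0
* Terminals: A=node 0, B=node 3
Nodal analysis, taking node 3 as the 0 V reference.
Source V1 fixes V_0 = 5 V.
KCL at each unknown node (sum of currents leaving = 0; resistances in Ω):
  Node 1: (V_1 - 5)/22000 + (V_1 - V_2)/100 = 0
  Node 2: (V_2 - V_1)/100 + (V_2 - 0)/10 = 0
Collecting terms (coefficients in siemens):
  0.01005·V_1 - 0.01·V_2 = 0.0002273
  0.11·V_2 - 0.01·V_1 = 0
Determinant D = (0.01005)(0.11) - (-0.01)(-0.01) = 0.001005
V_1 = [(0.0002273)(0.11) - (-0.01)(0)]/D = 0.02488 V
V_2 = [(0.01005)(0) - (0.0002273)(-0.01)]/D = 0.002261 V
Power in each resistor, P = (ΔV)²/R:
  P_R1 = (5 - 0.02488)²/22000 = 0.001125 W
  P_R2 = (0.02488 - 0.002261)²/100 = 0.000005114 W
  P_R3 = (0.002261 - 0)²/10 = 0.0000005114 W
P_total = P_R1 + P_R2 + P_R3 = 0.001131 W

Final answer: 0.001131 W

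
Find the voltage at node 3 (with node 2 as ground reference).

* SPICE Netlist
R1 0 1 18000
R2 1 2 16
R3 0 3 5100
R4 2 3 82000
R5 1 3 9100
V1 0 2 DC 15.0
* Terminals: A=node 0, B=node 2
Nodal analysis, taking node 2 as the 0 V reference.
Source V1 fixes V_0 = 15 V.
KCL at each unknown node (sum of currents leaving = 0; resistances in Ω):
  Node 1: (V_1 - 15)/18000 + (V_1 - 0)/16 + (V_1 - V_3)/9100 = 0
  Node 3: (V_3 - 15)/5100 + (V_3 - 0)/82000 + (V_3 - V_1)/9100 = 0
Collecting terms (coefficients in siemens):
  0.06267·V_1 - 0.0001099·V_3 = 0.0008333
  0.0003182·V_3 - 0.0001099·V_1 = 0.002941
Determinant D = (0.06267)(0.0003182) - (-0.0001099)(-0.0001099) = 0.00001993
V_1 = [(0.0008333)(0.0003182) - (-0.0001099)(0.002941)]/D = 0.02953 V
V_3 = [(0.06267)(0.002941) - (0.0008333)(-0.0001099)]/D = 9.254 V
The requested potential is V_3 = 9.254 V.

Final answer: V_3 = 9.254 V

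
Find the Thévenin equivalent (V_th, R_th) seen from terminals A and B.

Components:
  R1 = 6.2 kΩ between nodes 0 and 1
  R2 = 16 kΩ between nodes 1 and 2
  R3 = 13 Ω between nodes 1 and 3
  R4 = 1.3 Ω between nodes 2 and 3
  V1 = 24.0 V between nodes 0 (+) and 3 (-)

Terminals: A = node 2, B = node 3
Step 1 — V_th is the open-circuit voltage V_A - V_B (nothing connected across the terminals).
Nodal analysis, taking node 3 as the 0 V reference.
Source V1 fixes V_0 = 24 V.
KCL at each unknown node (sum of currents leaving = 0; resistances in Ω):
  Node 1: (V_1 - 24)/6200 + (V_1 - V_2)/16000 + (V_1 - 0)/13 = 0
  Node 2: (V_2 - V_1)/16000 + (V_2 - 0)/1.3 = 0
Collecting terms (coefficients in siemens):
  0.07715·V_1 - 0.0000625·V_2 = 0.003871
  0.7693·V_2 - 0.0000625·V_1 = 0
Determinant D = (0.07715)(0.7693) - (-0.0000625)(-0.0000625) = 0.05935
V_1 = [(0.003871)(0.7693) - (-0.0000625)(0)]/D = 0.05018 V
V_2 = [(0.07715)(0) - (0.003871)(-0.0000625)]/D = 0.000004077 V
V_th = V_2 - V_3 = 0.000004077 - 0 = 0.000004077 V
Step 2 — R_th: zero the source — replace V1 by a short circuit (node 3 merges into node 0) — and find the resistance seen between A (node 2) and B (node 0).
Reduce the network between node 2 (A) and node 0 (B) by series/parallel combination:
  Rp1 = R1 ‖ R3 (parallel, both between nodes 0 and 1) = 1/(1/6200 + 1/13) = 12.97 Ω
  Rs1 = R2 + Rp1 (series, joined only at node 1) = 16000 + 12.97 = 16010 Ω
  Rp2 = R4 ‖ Rs1 (parallel, both between nodes 0 and 2) = 1/(1/1.3 + 1/16010) = 1.3 Ω
R_th = 1.3 Ω

Final answer: V_th = 4.077e-06 V, R_th = 1.3 Ω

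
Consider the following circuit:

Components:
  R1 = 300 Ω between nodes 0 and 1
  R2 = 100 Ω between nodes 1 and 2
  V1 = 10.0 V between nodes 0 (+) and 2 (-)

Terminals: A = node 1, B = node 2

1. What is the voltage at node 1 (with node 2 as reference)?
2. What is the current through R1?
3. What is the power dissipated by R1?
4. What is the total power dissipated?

Nodal analysis, taking node 2 as the 0 V reference.
Source V1 fixes V_0 = 10 V.
KCL at each unknown node (sum of currents leaving = 0; resistances in Ω):
  Node 1: (V_1 - 10)/300 + (V_1 - 0)/100 = 0
Collecting terms: 0.01333 × V_1 = 0.03333  =>  V_1 = 2.5 V
Part 1:
  Read off the nodal solution: V_1 = 2.5 V
Part 2:
  I_R1 = (V_0 - V_1)/R1 = (10 - 2.5)/300 = 0.025 A
  Magnitude: I_R1 = 0.025 A
Part 3:
  I_R1 = (V_0 - V_1)/R1 = (10 - 2.5)/300 = 0.025 A
  P_R1 = I_R1² × R1 = (0.025)² × 300 = 0.1875 W
Part 4:
  Power in each resistor, P = (ΔV)²/R:
    P_R1 = (10 - 2.5)²/300 = 0.1875 W
    P_R2 = (2.5 - 0)²/100 = 0.0625 W
  P_total = P_R1 + P_R2 = 0.25 W

Final answers:
1. V_1 = 2.5 V
2. I_R1 = 0.025 A
3. P_R1 = 0.1875 W
4. P_total = 0.25 W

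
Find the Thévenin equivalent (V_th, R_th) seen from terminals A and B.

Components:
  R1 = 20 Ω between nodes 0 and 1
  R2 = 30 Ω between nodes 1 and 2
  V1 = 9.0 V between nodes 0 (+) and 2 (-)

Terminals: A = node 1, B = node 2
Step 1 — V_th is the open-circuit voltage V_A - V_B (nothing connected across the terminals).
Nodal analysis, taking node 2 as the 0 V reference.
Source V1 fixes V_0 = 9 V.
KCL at each unknown node (sum of currents leaving = 0; resistances in Ω):
  Node 1: (V_1 - 9)/20 + (V_1 - 0)/30 = 0
Collecting terms: 0.08333 × V_1 = 0.45  =>  V_1 = 5.4 V
V_th = V_1 - V_2 = 5.4 - 0 = 5.4 V
Step 2 — R_th: zero the source — replace V1 by a short circuit (node 2 merges into node 0) — and find the resistance seen between A (node 1) and B (node 0).
Reduce the network between node 1 (A) and node 0 (B) by series/parallel combination:
  Rp1 = R1 ‖ R2 (parallel, both between nodes 0 and 1) = 1/(1/20 + 1/30) = 12 Ω
R_th = 12 Ω

Final answer: V_th = 5.4 V, R_th = 12 Ω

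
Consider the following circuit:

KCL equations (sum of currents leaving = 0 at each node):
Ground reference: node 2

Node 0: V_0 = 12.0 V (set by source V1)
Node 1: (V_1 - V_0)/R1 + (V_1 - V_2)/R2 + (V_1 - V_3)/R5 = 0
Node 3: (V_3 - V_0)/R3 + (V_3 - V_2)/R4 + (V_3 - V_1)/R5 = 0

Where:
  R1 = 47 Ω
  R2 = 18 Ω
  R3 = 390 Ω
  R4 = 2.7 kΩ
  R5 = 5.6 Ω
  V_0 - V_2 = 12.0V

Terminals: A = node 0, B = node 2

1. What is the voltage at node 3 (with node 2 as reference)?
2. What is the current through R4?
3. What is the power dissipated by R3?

Nodal analysis, taking node 2 as the 0 V reference.
Source V1 fixes V_0 = 12 V.
KCL at each unknown node (sum of currents leaving = 0; resistances in Ω):
  Node 1: (V_1 - 12)/47 + (V_1 - 0)/18 + (V_1 - V_3)/5.6 = 0
  Node 3: (V_3 - 12)/390 + (V_3 - 0)/2700 + (V_3 - V_1)/5.6 = 0
Collecting terms (coefficients in siemens):
  0.2554·V_1 - 0.1786·V_3 = 0.2553
  0.1815·V_3 - 0.1786·V_1 = 0.03077
Determinant D = (0.2554)(0.1815) - (-0.1786)(-0.1786) = 0.01447
V_1 = [(0.2553)(0.1815) - (-0.1786)(0.03077)]/D = 3.582 V
V_3 = [(0.2554)(0.03077) - (0.2553)(-0.1786)]/D = 3.694 V
Part 1:
  Read off the nodal solution: V_3 = 3.694 V
Part 2:
  I_R4 = (V_2 - V_3)/R4 = (0 - 3.694)/2700 = -0.001368 A
  Magnitude: I_R4 = 0.001368 A
Part 3:
  I_R3 = (V_0 - V_3)/R3 = (12 - 3.694)/390 = 0.0213 A
  P_R3 = I_R3² × R3 = (0.0213)² × 390 = 0.1769 W

Final answers:
1. V_3 = 3.694 V
2. I_R4 = 0.001368 A
3. P_R3 = 0.1769 W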